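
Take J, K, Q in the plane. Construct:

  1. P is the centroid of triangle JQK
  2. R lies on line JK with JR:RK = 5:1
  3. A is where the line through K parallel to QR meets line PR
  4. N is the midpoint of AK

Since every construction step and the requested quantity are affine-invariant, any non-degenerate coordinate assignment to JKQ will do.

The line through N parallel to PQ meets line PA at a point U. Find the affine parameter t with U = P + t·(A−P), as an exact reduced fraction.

Work in coordinates with J = (0, 0), K = (1, 0), Q = (0, 1).
1. P is the centroid of triangle JQK ⇒ P = (1/3, 1/3)
2. R lies on line JK with JR:RK = 5:1 ⇒ R = (5/6, 0)
3. A is where the line through K parallel to QR meets line PR ⇒ A = (29/24, -1/4)
4. N is the midpoint of AK ⇒ N = (53/48, -1/8)
through N parallel to PQ: direction (-1/3, 2/3); meets PA at U = (55/48, -5/24)
U = P + t·(A−P) with t = 13/14

t = 13/14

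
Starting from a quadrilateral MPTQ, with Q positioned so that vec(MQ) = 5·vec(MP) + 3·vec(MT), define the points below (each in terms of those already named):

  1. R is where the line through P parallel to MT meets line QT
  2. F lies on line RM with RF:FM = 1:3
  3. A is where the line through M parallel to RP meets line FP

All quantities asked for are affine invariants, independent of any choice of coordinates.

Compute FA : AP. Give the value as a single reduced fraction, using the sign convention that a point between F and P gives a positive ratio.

Set M = (0, 0), P = (1, 0), T = (0, 1), Q = (5, 3); any affine frame gives the same invariant.
1. R is where the line through P parallel to MT meets line QT ⇒ R = (1, 7/5)
2. F lies on line RM with RF:FM = 1:3 ⇒ F = (3/4, 21/20)
3. A is where the line through M parallel to RP meets line FP ⇒ A = (0, 21/5)
A = F + t·(P−F) with t = -3, so FA:AP = t:(1−t) = -3:4

FA:AP = -3/4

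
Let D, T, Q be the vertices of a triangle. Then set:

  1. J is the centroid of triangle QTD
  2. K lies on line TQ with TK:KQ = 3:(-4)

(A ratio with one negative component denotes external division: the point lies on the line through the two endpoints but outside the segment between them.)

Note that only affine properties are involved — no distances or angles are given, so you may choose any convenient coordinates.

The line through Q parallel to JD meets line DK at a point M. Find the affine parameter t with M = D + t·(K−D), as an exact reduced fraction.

t = -1/7

Set D = (0, 0), T = (1, 0), Q = (0, 1); any affine frame gives the same invariant.
1. J is the centroid of triangle QTD ⇒ J = (1/3, 1/3)
2. K lies on line TQ with TK:KQ = 3:(-4) ⇒ K = (4, -3)
through Q parallel to JD: direction (-1/3, -1/3); meets DK at M = (-4/7, 3/7)
M = D + t·(K−D) with t = -1/7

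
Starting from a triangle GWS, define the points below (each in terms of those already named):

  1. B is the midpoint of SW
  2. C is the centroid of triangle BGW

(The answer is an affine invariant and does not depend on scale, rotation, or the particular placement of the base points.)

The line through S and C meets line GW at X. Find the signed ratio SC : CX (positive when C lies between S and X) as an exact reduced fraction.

SC:CX = 5

Set G = (0, 0), W = (1, 0), S = (0, 1); any affine frame gives the same invariant.
1. B is the midpoint of SW ⇒ B = (1/2, 1/2)
2. C is the centroid of triangle BGW ⇒ C = (1/2, 1/6)
line SC meets GW at X = (3/5, 0)
C = S + t·(X−S) with t = 5/6, so SC:CX = 5/6:1/6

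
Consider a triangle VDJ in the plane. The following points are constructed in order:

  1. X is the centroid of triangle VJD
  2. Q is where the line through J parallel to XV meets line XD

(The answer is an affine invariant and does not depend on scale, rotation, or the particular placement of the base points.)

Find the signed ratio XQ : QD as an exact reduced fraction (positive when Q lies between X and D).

Choose coordinates V = (0, 0), D = (1, 0), J = (0, 1).
1. X is the centroid of triangle VJD ⇒ X = (1/3, 1/3)
2. Q is where the line through J parallel to XV meets line XD ⇒ Q = (-1/3, 2/3)
Q = X + t·(D−X) with t = -1, so XQ:QD = t:(1−t) = -1:2

XQ:QD = -1/2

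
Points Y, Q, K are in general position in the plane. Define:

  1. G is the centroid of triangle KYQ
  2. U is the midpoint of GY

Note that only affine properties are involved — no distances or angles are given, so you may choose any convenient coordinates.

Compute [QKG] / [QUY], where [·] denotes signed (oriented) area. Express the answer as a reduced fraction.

Choose coordinates Y = (0, 0), Q = (1, 0), K = (0, 1).
1. G is the centroid of triangle KYQ ⇒ G = (1/3, 1/3)
2. U is the midpoint of GY ⇒ U = (1/6, 1/6)
2·[QKG] = 1/3, 2·[QUY] = 1/6
[QKG]:[QUY] = 1/3:1/6 = 2

[QKG]:[QUY] = 2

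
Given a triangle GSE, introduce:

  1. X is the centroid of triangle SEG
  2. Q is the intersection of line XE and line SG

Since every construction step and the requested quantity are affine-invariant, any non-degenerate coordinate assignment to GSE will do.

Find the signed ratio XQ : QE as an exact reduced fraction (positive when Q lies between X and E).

XQ:QE = -1/3

Choose coordinates G = (0, 0), S = (1, 0), E = (0, 1).
1. X is the centroid of triangle SEG ⇒ X = (1/3, 1/3)
2. Q is the intersection of line XE and line SG ⇒ Q = (1/2, 0)
Q = X + t·(E−X) with t = -1/2, so XQ:QE = t:(1−t) = -1/2:3/2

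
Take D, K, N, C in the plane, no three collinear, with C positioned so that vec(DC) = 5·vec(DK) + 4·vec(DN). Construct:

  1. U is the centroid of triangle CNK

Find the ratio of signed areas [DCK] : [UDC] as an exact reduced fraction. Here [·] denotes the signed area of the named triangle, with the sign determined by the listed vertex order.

[DCK]:[UDC] = -12

Assign D = (0, 0), K = (1, 0), N = (0, 1), C = (5, 4) — the answer is frame-independent, so this choice is without loss of generality.
1. U is the centroid of triangle CNK ⇒ U = (2, 5/3)
2·[DCK] = -4, 2·[UDC] = 1/3
[DCK]:[UDC] = -4:1/3 = -12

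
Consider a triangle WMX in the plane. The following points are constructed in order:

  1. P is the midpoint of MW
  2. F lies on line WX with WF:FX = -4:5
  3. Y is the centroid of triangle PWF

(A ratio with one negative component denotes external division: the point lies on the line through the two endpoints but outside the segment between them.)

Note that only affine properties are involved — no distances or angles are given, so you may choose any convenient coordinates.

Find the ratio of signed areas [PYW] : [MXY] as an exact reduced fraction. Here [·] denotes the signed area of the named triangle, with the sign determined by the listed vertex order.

Set W = (0, 0), M = (1, 0), X = (0, 1); any affine frame gives the same invariant.
1. P is the midpoint of MW ⇒ P = (1/2, 0)
2. F lies on line WX with WF:FX = -4:5 ⇒ F = (0, -4)
3. Y is the centroid of triangle PWF ⇒ Y = (1/6, -4/3)
2·[PYW] = -2/3, 2·[MXY] = 13/6
[PYW]:[MXY] = -2/3:13/6 = -4/13

[PYW]:[MXY] = -4/13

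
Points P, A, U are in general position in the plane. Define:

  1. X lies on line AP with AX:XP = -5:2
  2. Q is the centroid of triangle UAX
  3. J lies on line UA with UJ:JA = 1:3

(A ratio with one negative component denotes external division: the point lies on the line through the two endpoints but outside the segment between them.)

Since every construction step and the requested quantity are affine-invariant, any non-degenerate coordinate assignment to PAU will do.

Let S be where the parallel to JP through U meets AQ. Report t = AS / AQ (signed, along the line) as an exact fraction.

t = 4/3

Assign P = (0, 0), A = (1, 0), U = (0, 1) — the answer is frame-independent, so this choice is without loss of generality.
1. X lies on line AP with AX:XP = -5:2 ⇒ X = (-2/3, 0)
2. Q is the centroid of triangle UAX ⇒ Q = (1/9, 1/3)
3. J lies on line UA with UJ:JA = 1:3 ⇒ J = (1/4, 3/4)
through U parallel to JP: direction (-1/4, -3/4); meets AQ at S = (-5/27, 4/9)
S = A + t·(Q−A) with t = 4/3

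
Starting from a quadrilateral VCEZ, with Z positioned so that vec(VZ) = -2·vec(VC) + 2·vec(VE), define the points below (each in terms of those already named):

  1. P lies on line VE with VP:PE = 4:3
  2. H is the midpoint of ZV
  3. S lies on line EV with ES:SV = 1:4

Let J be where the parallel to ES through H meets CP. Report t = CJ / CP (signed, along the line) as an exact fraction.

t = 2

Set V = (0, 0), C = (1, 0), E = (0, 1), Z = (-2, 2); any affine frame gives the same invariant.
1. P lies on line VE with VP:PE = 4:3 ⇒ P = (0, 4/7)
2. H is the midpoint of ZV ⇒ H = (-1, 1)
3. S lies on line EV with ES:SV = 1:4 ⇒ S = (0, 4/5)
through H parallel to ES: direction (0, -1/5); meets CP at J = (-1, 8/7)
J = C + t·(P−C) with t = 2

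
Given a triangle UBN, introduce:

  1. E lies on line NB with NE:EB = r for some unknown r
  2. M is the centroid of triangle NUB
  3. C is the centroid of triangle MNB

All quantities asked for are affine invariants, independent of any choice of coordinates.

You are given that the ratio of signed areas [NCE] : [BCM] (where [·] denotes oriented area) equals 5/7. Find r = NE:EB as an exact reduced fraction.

r = 5/2

Choose coordinates U = (0, 0), B = (1, 0), N = (0, 1).
1. With NE:EB = r, write λ = r/(r+1) so E = N + λ·(B−N); E is affine-linear in λ
2. M is the centroid of triangle NUB ⇒ M = (1/3, 1/3)
3. C is the centroid of triangle MNB ⇒ C = (4/9, 4/9)
Every point depending on E is an affine combination of E and λ-independent points, so each such coordinate is linear in λ; the λ² term in each signed area is a multiple of (B−N)×(B−N) = 0, so 2·[NCE] and 2·[BCM] are each linear in λ. Evaluating at λ=0 and λ=1:
  2·[NCE] = 1/9·λ,   2·[BCM] = 1/9
So [NCE]:[BCM] = (1/9·λ) / (1/9). Setting this equal to 5/7:
  1/9·λ = 5/7·(1/9)  ⇒  λ = 5/7
Then r = λ/(1−λ) = (5/7)/(2/7) = 5/2. Check: with r = 5/2, E = (5/7, 2/7) and [NCE]:[BCM] = 5/7 as required.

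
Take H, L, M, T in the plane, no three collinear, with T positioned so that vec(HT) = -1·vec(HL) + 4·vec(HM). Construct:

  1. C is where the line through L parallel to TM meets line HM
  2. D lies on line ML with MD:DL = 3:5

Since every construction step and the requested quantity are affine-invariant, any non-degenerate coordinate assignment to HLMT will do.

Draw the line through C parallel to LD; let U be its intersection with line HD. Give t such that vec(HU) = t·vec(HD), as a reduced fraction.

t = 3

Choose coordinates H = (0, 0), L = (1, 0), M = (0, 1), T = (-1, 4).
1. C is where the line through L parallel to TM meets line HM ⇒ C = (0, 3)
2. D lies on line ML with MD:DL = 3:5 ⇒ D = (3/8, 5/8)
through C parallel to LD: direction (-5/8, 5/8); meets HD at U = (9/8, 15/8)
U = H + t·(D−H) with t = 3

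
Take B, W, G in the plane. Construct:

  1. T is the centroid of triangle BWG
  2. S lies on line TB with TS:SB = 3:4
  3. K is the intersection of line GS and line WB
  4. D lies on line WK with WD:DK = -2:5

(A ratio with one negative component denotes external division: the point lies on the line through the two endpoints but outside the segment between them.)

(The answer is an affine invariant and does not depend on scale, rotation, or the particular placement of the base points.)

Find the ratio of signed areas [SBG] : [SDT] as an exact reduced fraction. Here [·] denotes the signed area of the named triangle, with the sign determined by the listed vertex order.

Work in coordinates with B = (0, 0), W = (1, 0), G = (0, 1).
1. T is the centroid of triangle BWG ⇒ T = (1/3, 1/3)
2. S lies on line TB with TS:SB = 3:4 ⇒ S = (4/21, 4/21)
3. K is the intersection of line GS and line WB ⇒ K = (4/17, 0)
4. D lies on line WK with WD:DK = -2:5 ⇒ D = (77/51, 0)
2·[SBG] = -4/21, 2·[SDT] = 11/51
[SBG]:[SDT] = -4/21:11/51 = -68/77

[SBG]:[SDT] = -68/77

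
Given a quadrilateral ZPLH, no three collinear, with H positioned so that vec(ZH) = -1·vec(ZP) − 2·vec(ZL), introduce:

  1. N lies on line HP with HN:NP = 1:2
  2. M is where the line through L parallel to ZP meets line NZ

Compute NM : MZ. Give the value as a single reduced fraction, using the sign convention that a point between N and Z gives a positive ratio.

NM:MZ = -7/3

Assign Z = (0, 0), P = (1, 0), L = (0, 1), H = (-1, -2) — the answer is frame-independent, so this choice is without loss of generality.
1. N lies on line HP with HN:NP = 1:2 ⇒ N = (-1/3, -4/3)
2. M is where the line through L parallel to ZP meets line NZ ⇒ M = (1/4, 1)
M = N + t·(Z−N) with t = 7/4, so NM:MZ = t:(1−t) = 7/4:-3/4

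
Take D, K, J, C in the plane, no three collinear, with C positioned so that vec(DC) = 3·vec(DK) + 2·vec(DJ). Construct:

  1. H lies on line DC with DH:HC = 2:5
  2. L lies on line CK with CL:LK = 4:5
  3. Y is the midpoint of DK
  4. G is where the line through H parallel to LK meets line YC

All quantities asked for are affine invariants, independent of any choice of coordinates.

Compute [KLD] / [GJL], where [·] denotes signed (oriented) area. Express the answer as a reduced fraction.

Choose coordinates D = (0, 0), K = (1, 0), J = (0, 1), C = (3, 2).
1. H lies on line DC with DH:HC = 2:5 ⇒ H = (6/7, 4/7)
2. L lies on line CK with CL:LK = 4:5 ⇒ L = (19/9, 10/9)
3. Y is the midpoint of DK ⇒ Y = (1/2, 0)
4. G is where the line through H parallel to LK meets line YC ⇒ G = (-4/7, -6/7)
2·[KLD] = 10/9, 2·[GJL] = -27/7
[KLD]:[GJL] = 10/9:-27/7 = -70/243

[KLD]:[GJL] = -70/243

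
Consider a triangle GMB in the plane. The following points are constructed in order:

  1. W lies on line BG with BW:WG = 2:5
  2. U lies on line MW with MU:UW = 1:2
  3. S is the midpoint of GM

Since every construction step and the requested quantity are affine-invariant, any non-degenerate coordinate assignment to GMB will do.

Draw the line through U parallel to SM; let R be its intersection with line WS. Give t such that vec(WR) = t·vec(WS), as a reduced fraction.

t = 2/3

Choose coordinates G = (0, 0), M = (1, 0), B = (0, 1).
1. W lies on line BG with BW:WG = 2:5 ⇒ W = (0, 5/7)
2. U lies on line MW with MU:UW = 1:2 ⇒ U = (2/3, 5/21)
3. S is the midpoint of GM ⇒ S = (1/2, 0)
through U parallel to SM: direction (1/2, 0); meets WS at R = (1/3, 5/21)
R = W + t·(S−W) with t = 2/3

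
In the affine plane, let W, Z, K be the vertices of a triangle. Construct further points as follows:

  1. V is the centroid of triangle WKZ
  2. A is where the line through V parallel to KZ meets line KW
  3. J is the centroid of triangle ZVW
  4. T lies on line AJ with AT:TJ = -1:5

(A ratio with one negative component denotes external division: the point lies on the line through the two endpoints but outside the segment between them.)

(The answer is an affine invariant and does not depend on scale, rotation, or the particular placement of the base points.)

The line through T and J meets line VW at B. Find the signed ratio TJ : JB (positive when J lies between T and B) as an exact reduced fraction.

Assign W = (0, 0), Z = (1, 0), K = (0, 1) — the answer is frame-independent, so this choice is without loss of generality.
1. V is the centroid of triangle WKZ ⇒ V = (1/3, 1/3)
2. A is where the line through V parallel to KZ meets line KW ⇒ A = (0, 2/3)
3. J is the centroid of triangle ZVW ⇒ J = (4/9, 1/9)
4. T lies on line AJ with AT:TJ = -1:5 ⇒ T = (-1/9, 29/36)
line TJ meets VW at B = (8/27, 8/27)
J = T + t·(B−T) with t = 15/11, so TJ:JB = 15/11:-4/11

TJ:JB = -15/4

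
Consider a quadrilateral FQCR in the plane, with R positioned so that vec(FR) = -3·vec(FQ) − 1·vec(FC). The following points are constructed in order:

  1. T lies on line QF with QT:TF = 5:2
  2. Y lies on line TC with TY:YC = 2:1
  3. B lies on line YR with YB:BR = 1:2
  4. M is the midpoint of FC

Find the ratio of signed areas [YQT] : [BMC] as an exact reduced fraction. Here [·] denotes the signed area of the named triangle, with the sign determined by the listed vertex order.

Work in coordinates with F = (0, 0), Q = (1, 0), C = (0, 1), R = (-3, -1).
1. T lies on line QF with QT:TF = 5:2 ⇒ T = (2/7, 0)
2. Y lies on line TC with TY:YC = 2:1 ⇒ Y = (2/21, 2/3)
3. B lies on line YR with YB:BR = 1:2 ⇒ B = (-59/63, 1/9)
4. M is the midpoint of FC ⇒ M = (0, 1/2)
2·[YQT] = -10/21, 2·[BMC] = 59/126
[YQT]:[BMC] = -10/21:59/126 = -60/59

[YQT]:[BMC] = -60/59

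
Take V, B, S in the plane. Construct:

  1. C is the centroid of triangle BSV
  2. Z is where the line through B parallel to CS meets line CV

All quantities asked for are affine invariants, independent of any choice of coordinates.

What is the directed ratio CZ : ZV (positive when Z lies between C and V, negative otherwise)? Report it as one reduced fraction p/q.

CZ:ZV = -1/2

Set V = (0, 0), B = (1, 0), S = (0, 1); any affine frame gives the same invariant.
1. C is the centroid of triangle BSV ⇒ C = (1/3, 1/3)
2. Z is where the line through B parallel to CS meets line CV ⇒ Z = (2/3, 2/3)
Z = C + t·(V−C) with t = -1, so CZ:ZV = t:(1−t) = -1:2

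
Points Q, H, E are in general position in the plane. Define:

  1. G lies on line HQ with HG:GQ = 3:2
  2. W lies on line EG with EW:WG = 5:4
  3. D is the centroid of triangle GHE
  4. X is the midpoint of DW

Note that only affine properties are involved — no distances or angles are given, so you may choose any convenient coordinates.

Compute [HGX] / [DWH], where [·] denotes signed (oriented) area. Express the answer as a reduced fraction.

[HGX]:[DWH] = -21/2

Work in coordinates with Q = (0, 0), H = (1, 0), E = (0, 1).
1. G lies on line HQ with HG:GQ = 3:2 ⇒ G = (2/5, 0)
2. W lies on line EG with EW:WG = 5:4 ⇒ W = (2/9, 4/9)
3. D is the centroid of triangle GHE ⇒ D = (7/15, 1/3)
4. X is the midpoint of DW ⇒ X = (31/90, 7/18)
2·[HGX] = -7/30, 2·[DWH] = 1/45
[HGX]:[DWH] = -7/30:1/45 = -21/2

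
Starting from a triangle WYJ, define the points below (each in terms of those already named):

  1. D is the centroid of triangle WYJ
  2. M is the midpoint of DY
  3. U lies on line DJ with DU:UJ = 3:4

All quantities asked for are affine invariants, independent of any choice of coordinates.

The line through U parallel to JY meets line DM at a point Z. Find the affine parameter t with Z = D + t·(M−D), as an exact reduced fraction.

t = 6/7

Assign W = (0, 0), Y = (1, 0), J = (0, 1) — the answer is frame-independent, so this choice is without loss of generality.
1. D is the centroid of triangle WYJ ⇒ D = (1/3, 1/3)
2. M is the midpoint of DY ⇒ M = (2/3, 1/6)
3. U lies on line DJ with DU:UJ = 3:4 ⇒ U = (4/21, 13/21)
through U parallel to JY: direction (1, -1); meets DM at Z = (13/21, 4/21)
Z = D + t·(M−D) with t = 6/7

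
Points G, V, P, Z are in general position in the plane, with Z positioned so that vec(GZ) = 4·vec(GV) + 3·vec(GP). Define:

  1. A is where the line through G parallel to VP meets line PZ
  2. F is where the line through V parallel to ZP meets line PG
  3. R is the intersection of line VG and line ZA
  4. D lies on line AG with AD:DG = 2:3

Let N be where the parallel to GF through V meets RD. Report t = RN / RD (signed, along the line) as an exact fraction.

t = 15/8

Work in coordinates with G = (0, 0), V = (1, 0), P = (0, 1), Z = (4, 3).
1. A is where the line through G parallel to VP meets line PZ ⇒ A = (-2/3, 2/3)
2. F is where the line through V parallel to ZP meets line PG ⇒ F = (0, -1/2)
3. R is the intersection of line VG and line ZA ⇒ R = (-2, 0)
4. D lies on line AG with AD:DG = 2:3 ⇒ D = (-2/5, 2/5)
through V parallel to GF: direction (0, -1/2); meets RD at N = (1, 3/4)
N = R + t·(D−R) with t = 15/8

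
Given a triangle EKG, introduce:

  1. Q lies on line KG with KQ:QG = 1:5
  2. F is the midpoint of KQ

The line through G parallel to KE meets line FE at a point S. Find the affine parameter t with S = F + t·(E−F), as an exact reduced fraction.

Set E = (0, 0), K = (1, 0), G = (0, 1); any affine frame gives the same invariant.
1. Q lies on line KG with KQ:QG = 1:5 ⇒ Q = (5/6, 1/6)
2. F is the midpoint of KQ ⇒ F = (11/12, 1/12)
through G parallel to KE: direction (-1, 0); meets FE at S = (11, 1)
S = F + t·(E−F) with t = -11

t = -11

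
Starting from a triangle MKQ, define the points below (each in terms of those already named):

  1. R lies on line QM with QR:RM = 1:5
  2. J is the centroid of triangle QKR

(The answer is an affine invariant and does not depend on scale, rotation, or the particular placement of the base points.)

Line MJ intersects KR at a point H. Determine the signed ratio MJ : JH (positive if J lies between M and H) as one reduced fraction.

MJ:JH = -16

Set M = (0, 0), K = (1, 0), Q = (0, 1); any affine frame gives the same invariant.
1. R lies on line QM with QR:RM = 1:5 ⇒ R = (0, 5/6)
2. J is the centroid of triangle QKR ⇒ J = (1/3, 11/18)
line MJ meets KR at H = (5/16, 55/96)
J = M + t·(H−M) with t = 16/15, so MJ:JH = 16/15:-1/15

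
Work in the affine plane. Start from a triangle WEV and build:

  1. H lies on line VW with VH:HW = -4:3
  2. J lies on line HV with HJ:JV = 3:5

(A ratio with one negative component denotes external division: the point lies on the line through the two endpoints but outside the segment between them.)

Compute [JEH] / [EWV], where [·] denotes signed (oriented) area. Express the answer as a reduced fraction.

Work in coordinates with W = (0, 0), E = (1, 0), V = (0, 1).
1. H lies on line VW with VH:HW = -4:3 ⇒ H = (0, -3)
2. J lies on line HV with HJ:JV = 3:5 ⇒ J = (0, -3/2)
2·[JEH] = -3/2, 2·[EWV] = -1
[JEH]:[EWV] = -3/2:-1 = 3/2

[JEH]:[EWV] = 3/2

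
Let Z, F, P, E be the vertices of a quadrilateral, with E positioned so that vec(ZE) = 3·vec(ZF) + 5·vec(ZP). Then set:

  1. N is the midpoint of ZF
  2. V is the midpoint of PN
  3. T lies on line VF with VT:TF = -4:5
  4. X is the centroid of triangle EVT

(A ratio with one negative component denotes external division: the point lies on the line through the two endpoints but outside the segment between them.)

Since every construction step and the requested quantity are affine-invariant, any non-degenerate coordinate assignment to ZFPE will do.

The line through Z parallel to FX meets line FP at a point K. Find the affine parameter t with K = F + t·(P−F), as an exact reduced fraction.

t = 16/11

Choose coordinates Z = (0, 0), F = (1, 0), P = (0, 1), E = (3, 5).
1. N is the midpoint of ZF ⇒ N = (1/2, 0)
2. V is the midpoint of PN ⇒ V = (1/4, 1/2)
3. T lies on line VF with VT:TF = -4:5 ⇒ T = (-11/4, 5/2)
4. X is the centroid of triangle EVT ⇒ X = (1/6, 8/3)
through Z parallel to FX: direction (-5/6, 8/3); meets FP at K = (-5/11, 16/11)
K = F + t·(P−F) with t = 16/11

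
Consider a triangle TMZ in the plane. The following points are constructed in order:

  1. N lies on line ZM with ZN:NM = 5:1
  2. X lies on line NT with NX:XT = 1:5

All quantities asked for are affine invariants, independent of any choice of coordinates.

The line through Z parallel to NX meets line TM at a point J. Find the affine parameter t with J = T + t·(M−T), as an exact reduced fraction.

t = -5

Work in coordinates with T = (0, 0), M = (1, 0), Z = (0, 1).
1. N lies on line ZM with ZN:NM = 5:1 ⇒ N = (5/6, 1/6)
2. X lies on line NT with NX:XT = 1:5 ⇒ X = (25/36, 5/36)
through Z parallel to NX: direction (-5/36, -1/36); meets TM at J = (-5, 0)
J = T + t·(M−T) with t = -5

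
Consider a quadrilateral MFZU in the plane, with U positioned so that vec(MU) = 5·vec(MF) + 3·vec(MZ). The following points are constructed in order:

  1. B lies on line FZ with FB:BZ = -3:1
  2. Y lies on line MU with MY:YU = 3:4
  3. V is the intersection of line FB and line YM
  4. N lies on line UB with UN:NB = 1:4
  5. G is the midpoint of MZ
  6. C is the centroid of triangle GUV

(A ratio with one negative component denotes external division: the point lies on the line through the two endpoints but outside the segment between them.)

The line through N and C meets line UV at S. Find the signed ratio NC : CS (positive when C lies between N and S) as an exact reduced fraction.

Choose coordinates M = (0, 0), F = (1, 0), Z = (0, 1), U = (5, 3).
1. B lies on line FZ with FB:BZ = -3:1 ⇒ B = (-1/2, 3/2)
2. Y lies on line MU with MY:YU = 3:4 ⇒ Y = (15/7, 9/7)
3. V is the intersection of line FB and line YM ⇒ V = (5/8, 3/8)
4. N lies on line UB with UN:NB = 1:4 ⇒ N = (39/10, 27/10)
5. G is the midpoint of MZ ⇒ G = (0, 1/2)
6. C is the centroid of triangle GUV ⇒ C = (15/8, 31/24)
line NC meets UV at S = (15/116, 9/116)
C = N + t·(S−N) with t = 29/54, so NC:CS = 29/54:25/54

NC:CS = 29/25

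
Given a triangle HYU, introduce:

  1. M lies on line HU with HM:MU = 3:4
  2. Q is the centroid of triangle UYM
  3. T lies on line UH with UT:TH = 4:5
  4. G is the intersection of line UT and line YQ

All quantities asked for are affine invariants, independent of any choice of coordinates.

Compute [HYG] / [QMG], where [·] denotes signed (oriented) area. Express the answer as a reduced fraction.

Choose coordinates H = (0, 0), Y = (1, 0), U = (0, 1).
1. M lies on line HU with HM:MU = 3:4 ⇒ M = (0, 3/7)
2. Q is the centroid of triangle UYM ⇒ Q = (1/3, 10/21)
3. T lies on line UH with UT:TH = 4:5 ⇒ T = (0, 5/9)
4. G is the intersection of line UT and line YQ ⇒ G = (0, 5/7)
2·[HYG] = 5/7, 2·[QMG] = -2/21
[HYG]:[QMG] = 5/7:-2/21 = -15/2

[HYG]:[QMG] = -15/2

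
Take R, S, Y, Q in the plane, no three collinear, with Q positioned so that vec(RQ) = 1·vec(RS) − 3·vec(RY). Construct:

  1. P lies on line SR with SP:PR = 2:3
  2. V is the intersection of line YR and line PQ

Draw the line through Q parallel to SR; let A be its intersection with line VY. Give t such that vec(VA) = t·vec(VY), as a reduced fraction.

Assign R = (0, 0), S = (1, 0), Y = (0, 1), Q = (1, -3) — the answer is frame-independent, so this choice is without loss of generality.
1. P lies on line SR with SP:PR = 2:3 ⇒ P = (3/5, 0)
2. V is the intersection of line YR and line PQ ⇒ V = (0, 9/2)
through Q parallel to SR: direction (-1, 0); meets VY at A = (0, -3)
A = V + t·(Y−V) with t = 15/7

t = 15/7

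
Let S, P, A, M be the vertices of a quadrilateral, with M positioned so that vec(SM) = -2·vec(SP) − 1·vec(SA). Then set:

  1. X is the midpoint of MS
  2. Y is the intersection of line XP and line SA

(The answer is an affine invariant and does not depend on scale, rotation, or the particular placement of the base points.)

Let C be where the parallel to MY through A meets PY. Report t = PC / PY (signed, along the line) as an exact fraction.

Work in coordinates with S = (0, 0), P = (1, 0), A = (0, 1), M = (-2, -1).
1. X is the midpoint of MS ⇒ X = (-1, -1/2)
2. Y is the intersection of line XP and line SA ⇒ Y = (0, -1/4)
through A parallel to MY: direction (2, 3/4); meets PY at C = (-10, -11/4)
C = P + t·(Y−P) with t = 11

t = 11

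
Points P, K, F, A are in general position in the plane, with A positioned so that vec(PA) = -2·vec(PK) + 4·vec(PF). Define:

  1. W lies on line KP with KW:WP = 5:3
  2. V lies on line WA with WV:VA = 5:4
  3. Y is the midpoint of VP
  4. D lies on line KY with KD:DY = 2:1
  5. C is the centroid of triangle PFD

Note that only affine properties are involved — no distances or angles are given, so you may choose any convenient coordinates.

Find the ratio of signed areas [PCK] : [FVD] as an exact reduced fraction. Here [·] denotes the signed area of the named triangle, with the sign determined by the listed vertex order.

Set P = (0, 0), K = (1, 0), F = (0, 1), A = (-2, 4); any affine frame gives the same invariant.
1. W lies on line KP with KW:WP = 5:3 ⇒ W = (3/8, 0)
2. V lies on line WA with WV:VA = 5:4 ⇒ V = (-17/18, 20/9)
3. Y is the midpoint of VP ⇒ Y = (-17/36, 10/9)
4. D lies on line KY with KD:DY = 2:1 ⇒ D = (1/54, 20/27)
5. C is the centroid of triangle PFD ⇒ C = (1/162, 47/81)
2·[PCK] = -47/81, 2·[FVD] = 2/9
[PCK]:[FVD] = -47/81:2/9 = -47/18

[PCK]:[FVD] = -47/18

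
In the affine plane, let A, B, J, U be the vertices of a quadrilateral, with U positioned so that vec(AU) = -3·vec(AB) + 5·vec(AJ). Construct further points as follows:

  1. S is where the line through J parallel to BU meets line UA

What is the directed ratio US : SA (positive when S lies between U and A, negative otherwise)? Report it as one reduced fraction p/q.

US:SA = 1/4

Choose coordinates A = (0, 0), B = (1, 0), J = (0, 1), U = (-3, 5).
1. S is where the line through J parallel to BU meets line UA ⇒ S = (-12/5, 4)
S = U + t·(A−U) with t = 1/5, so US:SA = t:(1−t) = 1/5:4/5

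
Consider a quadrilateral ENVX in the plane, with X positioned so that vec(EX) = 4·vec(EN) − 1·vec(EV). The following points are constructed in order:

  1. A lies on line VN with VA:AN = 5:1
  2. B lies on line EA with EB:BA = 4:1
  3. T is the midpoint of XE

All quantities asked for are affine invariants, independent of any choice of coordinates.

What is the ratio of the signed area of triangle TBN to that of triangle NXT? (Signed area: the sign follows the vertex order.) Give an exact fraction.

[TBN]:[NXT] = 1/15

Set E = (0, 0), N = (1, 0), V = (0, 1), X = (4, -1); any affine frame gives the same invariant.
1. A lies on line VN with VA:AN = 5:1 ⇒ A = (5/6, 1/6)
2. B lies on line EA with EB:BA = 4:1 ⇒ B = (2/3, 2/15)
3. T is the midpoint of XE ⇒ T = (2, -1/2)
2·[TBN] = -1/30, 2·[NXT] = -1/2
[TBN]:[NXT] = -1/30:-1/2 = 1/15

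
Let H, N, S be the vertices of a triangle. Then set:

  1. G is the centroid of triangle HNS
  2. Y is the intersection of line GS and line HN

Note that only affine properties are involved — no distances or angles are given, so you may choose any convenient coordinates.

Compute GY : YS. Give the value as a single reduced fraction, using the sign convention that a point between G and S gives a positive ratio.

Choose coordinates H = (0, 0), N = (1, 0), S = (0, 1).
1. G is the centroid of triangle HNS ⇒ G = (1/3, 1/3)
2. Y is the intersection of line GS and line HN ⇒ Y = (1/2, 0)
Y = G + t·(S−G) with t = -1/2, so GY:YS = t:(1−t) = -1/2:3/2

GY:YS = -1/3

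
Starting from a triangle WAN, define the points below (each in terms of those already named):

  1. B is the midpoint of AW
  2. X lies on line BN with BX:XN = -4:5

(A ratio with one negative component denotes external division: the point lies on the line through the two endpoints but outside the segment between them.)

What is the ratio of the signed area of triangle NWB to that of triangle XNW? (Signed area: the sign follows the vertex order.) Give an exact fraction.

[NWB]:[XNW] = 1/5

Set W = (0, 0), A = (1, 0), N = (0, 1); any affine frame gives the same invariant.
1. B is the midpoint of AW ⇒ B = (1/2, 0)
2. X lies on line BN with BX:XN = -4:5 ⇒ X = (5/2, -4)
2·[NWB] = 1/2, 2·[XNW] = 5/2
[NWB]:[XNW] = 1/2:5/2 = 1/5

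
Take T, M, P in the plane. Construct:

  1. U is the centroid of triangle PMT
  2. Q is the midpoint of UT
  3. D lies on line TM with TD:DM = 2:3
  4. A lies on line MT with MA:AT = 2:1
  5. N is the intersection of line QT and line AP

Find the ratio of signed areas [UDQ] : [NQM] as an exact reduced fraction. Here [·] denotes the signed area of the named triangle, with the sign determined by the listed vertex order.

Work in coordinates with T = (0, 0), M = (1, 0), P = (0, 1).
1. U is the centroid of triangle PMT ⇒ U = (1/3, 1/3)
2. Q is the midpoint of UT ⇒ Q = (1/6, 1/6)
3. D lies on line TM with TD:DM = 2:3 ⇒ D = (2/5, 0)
4. A lies on line MT with MA:AT = 2:1 ⇒ A = (1/3, 0)
5. N is the intersection of line QT and line AP ⇒ N = (1/4, 1/4)
2·[UDQ] = -1/15, 2·[NQM] = 1/12
[UDQ]:[NQM] = -1/15:1/12 = -4/5

[UDQ]:[NQM] = -4/5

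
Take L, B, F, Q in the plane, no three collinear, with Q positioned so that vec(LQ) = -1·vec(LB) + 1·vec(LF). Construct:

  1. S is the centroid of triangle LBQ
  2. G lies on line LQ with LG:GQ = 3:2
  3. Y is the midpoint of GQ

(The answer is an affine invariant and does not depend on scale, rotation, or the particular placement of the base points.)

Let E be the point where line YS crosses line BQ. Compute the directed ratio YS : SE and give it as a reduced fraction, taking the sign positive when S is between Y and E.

YS:SE = -2/5

Set L = (0, 0), B = (1, 0), F = (0, 1), Q = (-1, 1); any affine frame gives the same invariant.
1. S is the centroid of triangle LBQ ⇒ S = (0, 1/3)
2. G lies on line LQ with LG:GQ = 3:2 ⇒ G = (-3/5, 3/5)
3. Y is the midpoint of GQ ⇒ Y = (-4/5, 4/5)
line YS meets BQ at E = (-2, 3/2)
S = Y + t·(E−Y) with t = -2/3, so YS:SE = -2/3:5/3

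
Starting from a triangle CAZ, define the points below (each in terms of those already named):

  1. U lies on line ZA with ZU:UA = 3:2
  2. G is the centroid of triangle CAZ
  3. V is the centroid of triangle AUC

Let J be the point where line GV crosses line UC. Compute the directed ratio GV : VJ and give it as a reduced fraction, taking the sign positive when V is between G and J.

GV:VJ = -3/2

Assign C = (0, 0), A = (1, 0), Z = (0, 1) — the answer is frame-independent, so this choice is without loss of generality.
1. U lies on line ZA with ZU:UA = 3:2 ⇒ U = (3/5, 2/5)
2. G is the centroid of triangle CAZ ⇒ G = (1/3, 1/3)
3. V is the centroid of triangle AUC ⇒ V = (8/15, 2/15)
line GV meets UC at J = (2/5, 4/15)
V = G + t·(J−G) with t = 3, so GV:VJ = 3:-2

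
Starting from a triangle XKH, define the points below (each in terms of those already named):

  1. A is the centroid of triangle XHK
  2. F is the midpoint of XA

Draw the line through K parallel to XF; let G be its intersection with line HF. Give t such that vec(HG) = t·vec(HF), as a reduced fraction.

Set X = (0, 0), K = (1, 0), H = (0, 1); any affine frame gives the same invariant.
1. A is the centroid of triangle XHK ⇒ A = (1/3, 1/3)
2. F is the midpoint of XA ⇒ F = (1/6, 1/6)
through K parallel to XF: direction (1/6, 1/6); meets HF at G = (1/3, -2/3)
G = H + t·(F−H) with t = 2

t = 2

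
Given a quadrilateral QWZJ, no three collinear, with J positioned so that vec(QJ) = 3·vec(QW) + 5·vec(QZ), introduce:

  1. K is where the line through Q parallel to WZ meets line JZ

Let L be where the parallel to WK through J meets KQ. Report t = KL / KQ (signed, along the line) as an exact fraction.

Work in coordinates with Q = (0, 0), W = (1, 0), Z = (0, 1), J = (3, 5).
1. K is where the line through Q parallel to WZ meets line JZ ⇒ K = (-3/7, 3/7)
through J parallel to WK: direction (-10/7, 3/7); meets KQ at L = (-59/7, 59/7)
L = K + t·(Q−K) with t = -56/3

t = -56/3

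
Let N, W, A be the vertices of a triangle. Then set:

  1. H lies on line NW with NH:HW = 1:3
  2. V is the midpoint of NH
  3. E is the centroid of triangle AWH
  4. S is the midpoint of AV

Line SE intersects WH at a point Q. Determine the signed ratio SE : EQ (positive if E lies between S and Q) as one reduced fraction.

Work in coordinates with N = (0, 0), W = (1, 0), A = (0, 1).
1. H lies on line NW with NH:HW = 1:3 ⇒ H = (1/4, 0)
2. V is the midpoint of NH ⇒ V = (1/8, 0)
3. E is the centroid of triangle AWH ⇒ E = (5/12, 1/3)
4. S is the midpoint of AV ⇒ S = (1/16, 1/2)
line SE meets WH at Q = (9/8, 0)
E = S + t·(Q−S) with t = 1/3, so SE:EQ = 1/3:2/3

SE:EQ = 1/2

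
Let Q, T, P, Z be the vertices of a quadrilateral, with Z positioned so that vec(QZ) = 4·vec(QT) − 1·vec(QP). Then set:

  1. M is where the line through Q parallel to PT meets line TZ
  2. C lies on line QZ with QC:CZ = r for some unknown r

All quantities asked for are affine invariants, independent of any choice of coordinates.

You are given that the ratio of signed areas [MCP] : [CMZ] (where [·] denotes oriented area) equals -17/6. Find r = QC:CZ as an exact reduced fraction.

Assign Q = (0, 0), T = (1, 0), P = (0, 1), Z = (4, -1) — the answer is frame-independent, so this choice is without loss of generality.
1. M is where the line through Q parallel to PT meets line TZ ⇒ M = (-1/2, 1/2)
2. With QC:CZ = r, write λ = r/(r+1) so C = Q + λ·(Z−Q); C is affine-linear in λ
Every point depending on C is an affine combination of C and λ-independent points, so each such coordinate is linear in λ; the λ² term in each signed area is a multiple of (Z−Q)×(Z−Q) = 0, so 2·[MCP] and 2·[CMZ] are each linear in λ. Evaluating at λ=0 and λ=1:
  2·[MCP] = 5/2·λ + 1/2,   2·[CMZ] = 3/2·λ − 3/2
So [MCP]:[CMZ] = (5/2·λ + 1/2) / (3/2·λ − 3/2). Setting this equal to -17/6:
  5/2·λ + 1/2 = -17/6·(3/2·λ − 3/2)  ⇒  λ = 5/9
Then r = λ/(1−λ) = (5/9)/(4/9) = 5/4. Check: with r = 5/4, C = (20/9, -5/9) and [MCP]:[CMZ] = -17/6 as required.

r = 5/4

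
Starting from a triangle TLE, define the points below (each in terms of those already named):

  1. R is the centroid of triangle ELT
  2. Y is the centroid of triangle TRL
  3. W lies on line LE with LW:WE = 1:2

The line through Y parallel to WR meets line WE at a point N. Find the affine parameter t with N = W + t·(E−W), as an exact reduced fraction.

Work in coordinates with T = (0, 0), L = (1, 0), E = (0, 1).
1. R is the centroid of triangle ELT ⇒ R = (1/3, 1/3)
2. Y is the centroid of triangle TRL ⇒ Y = (4/9, 1/9)
3. W lies on line LE with LW:WE = 1:2 ⇒ W = (2/3, 1/3)
through Y parallel to WR: direction (-1/3, 0); meets WE at N = (8/9, 1/9)
N = W + t·(E−W) with t = -1/3

t = -1/3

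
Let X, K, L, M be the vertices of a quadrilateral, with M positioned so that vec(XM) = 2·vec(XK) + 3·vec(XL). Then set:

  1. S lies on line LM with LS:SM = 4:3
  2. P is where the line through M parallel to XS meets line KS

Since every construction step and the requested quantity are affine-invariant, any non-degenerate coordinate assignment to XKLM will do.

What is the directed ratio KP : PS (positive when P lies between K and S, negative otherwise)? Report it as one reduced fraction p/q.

KP:PS = 3/2

Set X = (0, 0), K = (1, 0), L = (0, 1), M = (2, 3); any affine frame gives the same invariant.
1. S lies on line LM with LS:SM = 4:3 ⇒ S = (8/7, 15/7)
2. P is where the line through M parallel to XS meets line KS ⇒ P = (38/35, 9/7)
P = K + t·(S−K) with t = 3/5, so KP:PS = t:(1−t) = 3/5:2/5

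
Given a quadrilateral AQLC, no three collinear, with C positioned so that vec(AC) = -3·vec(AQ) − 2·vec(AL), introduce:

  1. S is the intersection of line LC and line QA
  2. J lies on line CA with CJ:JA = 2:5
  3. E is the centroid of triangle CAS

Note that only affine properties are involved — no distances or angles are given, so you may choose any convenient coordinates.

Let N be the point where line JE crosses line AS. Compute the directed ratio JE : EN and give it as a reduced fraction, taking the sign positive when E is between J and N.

JE:EN = 8/7

Work in coordinates with A = (0, 0), Q = (1, 0), L = (0, 1), C = (-3, -2).
1. S is the intersection of line LC and line QA ⇒ S = (-1, 0)
2. J lies on line CA with CJ:JA = 2:5 ⇒ J = (-15/7, -10/7)
3. E is the centroid of triangle CAS ⇒ E = (-4/3, -2/3)
line JE meets AS at N = (-5/8, 0)
E = J + t·(N−J) with t = 8/15, so JE:EN = 8/15:7/15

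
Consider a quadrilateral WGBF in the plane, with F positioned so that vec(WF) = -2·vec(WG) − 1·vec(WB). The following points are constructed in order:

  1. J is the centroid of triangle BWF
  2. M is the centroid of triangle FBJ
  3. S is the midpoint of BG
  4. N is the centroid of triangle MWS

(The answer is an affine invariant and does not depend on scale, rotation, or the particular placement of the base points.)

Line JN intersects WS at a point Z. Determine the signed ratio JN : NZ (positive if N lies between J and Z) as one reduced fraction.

Assign W = (0, 0), G = (1, 0), B = (0, 1), F = (-2, -1) — the answer is frame-independent, so this choice is without loss of generality.
1. J is the centroid of triangle BWF ⇒ J = (-2/3, 0)
2. M is the centroid of triangle FBJ ⇒ M = (-8/9, 0)
3. S is the midpoint of BG ⇒ S = (1/2, 1/2)
4. N is the centroid of triangle MWS ⇒ N = (-7/54, 1/6)
line JN meets WS at Z = (3/10, 3/10)
N = J + t·(Z−J) with t = 5/9, so JN:NZ = 5/9:4/9

JN:NZ = 5/4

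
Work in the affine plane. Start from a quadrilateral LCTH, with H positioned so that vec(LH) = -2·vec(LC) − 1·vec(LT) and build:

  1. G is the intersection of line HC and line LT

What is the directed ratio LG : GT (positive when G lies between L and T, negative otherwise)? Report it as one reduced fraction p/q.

Choose coordinates L = (0, 0), C = (1, 0), T = (0, 1), H = (-2, -1).
1. G is the intersection of line HC and line LT ⇒ G = (0, -1/3)
G = L + t·(T−L) with t = -1/3, so LG:GT = t:(1−t) = -1/3:4/3

LG:GT = -1/4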